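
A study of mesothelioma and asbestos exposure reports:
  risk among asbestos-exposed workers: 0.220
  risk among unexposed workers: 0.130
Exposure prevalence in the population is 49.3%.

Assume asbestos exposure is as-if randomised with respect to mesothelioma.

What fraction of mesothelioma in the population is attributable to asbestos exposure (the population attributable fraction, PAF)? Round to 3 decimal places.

PAF ≈ 0.254

Let p₁ = 0.22, p₀ = 0.13.
Overall risk P(Y=1) = π·p₁ + (1−π)·p₀ = 0.493×0.22 + 0.507×0.13 = 0.17437.
Under exogeneity, PAF = [P(Y=1) − p₀] / P(Y=1).
PAF = (0.17437 − 0.13) / 0.17437 ≈ 0.2545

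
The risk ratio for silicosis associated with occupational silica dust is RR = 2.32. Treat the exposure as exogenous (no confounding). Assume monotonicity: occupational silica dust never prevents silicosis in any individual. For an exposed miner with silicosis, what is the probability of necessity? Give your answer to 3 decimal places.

PN ≈ 0.569

Under exogeneity and monotonicity, PN = (RR − 1) / RR = 1 − 1/RR.
PN = (2.32 − 1) / 2.32 = 1.32 / 2.32 ≈ 0.5690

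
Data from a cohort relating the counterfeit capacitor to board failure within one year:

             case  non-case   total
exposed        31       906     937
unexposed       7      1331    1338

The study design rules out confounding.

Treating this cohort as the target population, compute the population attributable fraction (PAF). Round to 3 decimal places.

PAF ≈ 0.687

p₁ = P(outcome | exposed) = 31/937 = 0.033084
p₀ = P(outcome | unexposed) = 7/1338 = 0.0052317
Exposure prevalence π = 937/2275 = 0.41187; overall risk P(Y=1) = 0.016703.
Under exogeneity, PAF = [P(Y=1) − p₀]/P(Y=1).
PAF = (0.016703 − 0.0052317) / 0.016703 ≈ 0.6868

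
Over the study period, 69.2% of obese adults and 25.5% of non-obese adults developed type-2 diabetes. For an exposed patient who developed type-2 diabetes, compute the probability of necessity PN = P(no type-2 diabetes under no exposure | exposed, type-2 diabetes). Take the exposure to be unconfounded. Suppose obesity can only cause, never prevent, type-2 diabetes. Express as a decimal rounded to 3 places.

p₁ = 0.692, p₀ = 0.255.
Under exogeneity and monotonicity, PN = (p₁ − p₀) / p₁.
PN = (0.692 − 0.255) / 0.692 = 0.437 / 0.692 ≈ 0.6315

PN ≈ 0.632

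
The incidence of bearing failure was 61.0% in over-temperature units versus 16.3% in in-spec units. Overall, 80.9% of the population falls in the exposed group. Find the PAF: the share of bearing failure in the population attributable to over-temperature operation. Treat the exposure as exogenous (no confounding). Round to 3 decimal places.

p₁ = 0.61, p₀ = 0.163.
Overall risk P(Y=1) = π·p₁ + (1−π)·p₀ = 0.809×0.61 + 0.191×0.163 = 0.52462.
Under exogeneity, PAF = [P(Y=1) − p₀] / P(Y=1).
PAF = (0.52462 − 0.163) / 0.52462 ≈ 0.6893

PAF ≈ 0.689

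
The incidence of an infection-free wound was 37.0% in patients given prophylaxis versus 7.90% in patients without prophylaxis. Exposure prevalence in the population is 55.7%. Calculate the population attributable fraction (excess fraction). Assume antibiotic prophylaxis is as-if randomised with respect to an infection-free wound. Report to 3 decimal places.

PAF ≈ 0.672

p₁ = 0.37, p₀ = 0.079.
Overall risk P(Y=1) = π·p₁ + (1−π)·p₀ = 0.557×0.37 + 0.443×0.079 = 0.24109.
Under exogeneity, PAF = [P(Y=1) − p₀] / P(Y=1).
PAF = (0.24109 − 0.079) / 0.24109 ≈ 0.6723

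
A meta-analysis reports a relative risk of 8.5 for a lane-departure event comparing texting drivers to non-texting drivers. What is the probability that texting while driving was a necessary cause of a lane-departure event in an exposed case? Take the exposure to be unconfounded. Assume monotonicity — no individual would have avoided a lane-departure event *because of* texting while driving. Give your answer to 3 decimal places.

PN ≈ 0.882

Under exogeneity and monotonicity, PN = (RR − 1) / RR = 1 − 1/RR.
PN = (8.5 − 1) / 8.5 = 7.5 / 8.5 ≈ 0.8824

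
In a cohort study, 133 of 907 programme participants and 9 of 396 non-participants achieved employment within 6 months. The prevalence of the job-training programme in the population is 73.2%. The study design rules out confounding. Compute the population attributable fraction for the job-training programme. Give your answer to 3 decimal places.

p₁ = P(outcome | exposed) = 133/907 = 0.14664
p₀ = P(outcome | unexposed) = 9/396 = 0.022727
Overall risk P(Y=1) = π·p₁ + (1−π)·p₀ = 0.732×0.14664 + 0.268×0.022727 = 0.11343.
Under exogeneity, PAF = [P(Y=1) − p₀] / P(Y=1).
PAF = (0.11343 − 0.022727) / 0.11343 ≈ 0.7996

PAF ≈ 0.800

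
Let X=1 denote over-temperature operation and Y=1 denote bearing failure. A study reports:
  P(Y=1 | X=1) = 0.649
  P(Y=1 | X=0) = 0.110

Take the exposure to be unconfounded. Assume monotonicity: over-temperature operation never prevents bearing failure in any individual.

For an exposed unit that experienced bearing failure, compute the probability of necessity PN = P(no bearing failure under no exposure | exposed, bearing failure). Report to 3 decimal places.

Let p₁ = 0.649, p₀ = 0.11.
Under exogeneity and monotonicity, PN = (p₁ − p₀) / p₁.
PN = (0.649 − 0.11) / 0.649 = 0.539 / 0.649 ≈ 0.8305

PN ≈ 0.831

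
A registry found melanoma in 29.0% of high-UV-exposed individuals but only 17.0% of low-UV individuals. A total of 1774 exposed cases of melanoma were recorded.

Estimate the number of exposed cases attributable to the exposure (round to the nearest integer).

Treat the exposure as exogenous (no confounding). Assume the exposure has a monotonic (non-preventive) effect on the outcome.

about 734 cases

p₁ = 0.29, p₀ = 0.17.
PN = (p₁ − p₀)/p₁ = (0.29 − 0.17) / 0.29 ≈ 0.41379.
Attributable cases ≈ PN × (exposed cases) = 0.41379 × 1774 ≈ 734.07.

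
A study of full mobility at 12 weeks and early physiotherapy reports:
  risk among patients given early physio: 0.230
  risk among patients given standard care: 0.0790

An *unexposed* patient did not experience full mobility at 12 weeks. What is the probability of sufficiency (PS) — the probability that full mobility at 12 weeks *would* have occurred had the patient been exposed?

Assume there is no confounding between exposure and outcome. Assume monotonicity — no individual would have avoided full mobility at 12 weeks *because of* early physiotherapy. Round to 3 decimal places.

Let p₁ = 0.23, p₀ = 0.079.
Under exogeneity and monotonicity, PS = (p₁ − p₀) / (1 − p₀).
PS = (0.23 − 0.079) / (1 − 0.079) = 0.151 / 0.921 ≈ 0.1640

PS ≈ 0.164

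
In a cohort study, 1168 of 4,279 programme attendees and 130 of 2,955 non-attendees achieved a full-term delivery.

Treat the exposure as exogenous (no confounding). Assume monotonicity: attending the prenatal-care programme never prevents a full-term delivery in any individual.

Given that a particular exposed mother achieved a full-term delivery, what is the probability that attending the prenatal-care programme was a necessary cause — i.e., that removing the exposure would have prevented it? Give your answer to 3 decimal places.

p₁ = P(outcome | exposed) = 1168/4279 = 0.27296
p₀ = P(outcome | unexposed) = 130/2955 = 0.043993
Under exogeneity and monotonicity, PN = (p₁ − p₀) / p₁.
PN = (0.27296 − 0.043993) / 0.27296 = 0.22897 / 0.27296 ≈ 0.8388

PN ≈ 0.839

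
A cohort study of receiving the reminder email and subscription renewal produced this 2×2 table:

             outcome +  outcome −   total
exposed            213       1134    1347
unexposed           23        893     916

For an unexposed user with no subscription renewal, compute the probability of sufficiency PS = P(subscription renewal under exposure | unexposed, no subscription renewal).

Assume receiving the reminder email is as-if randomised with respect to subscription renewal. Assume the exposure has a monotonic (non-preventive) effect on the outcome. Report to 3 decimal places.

p₁ = P(outcome | exposed) = 213/1347 = 0.15813
p₀ = P(outcome | unexposed) = 23/916 = 0.025109
Under exogeneity and monotonicity, PS = (p₁ − p₀)/(1 − p₀).
PS = (0.15813 − 0.025109) / 0.97489 ≈ 0.1364

PS ≈ 0.136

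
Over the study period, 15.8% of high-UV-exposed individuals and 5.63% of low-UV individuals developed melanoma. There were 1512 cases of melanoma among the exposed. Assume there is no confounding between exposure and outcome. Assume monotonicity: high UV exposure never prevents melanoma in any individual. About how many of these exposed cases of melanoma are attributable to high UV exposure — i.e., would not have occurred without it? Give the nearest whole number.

p₁ = 0.158, p₀ = 0.0563.
PN = (p₁ − p₀)/p₁ = (0.158 − 0.0563) / 0.158 ≈ 0.64367.
Attributable cases ≈ PN × (exposed cases) = 0.64367 × 1512 ≈ 973.23.

about 973 cases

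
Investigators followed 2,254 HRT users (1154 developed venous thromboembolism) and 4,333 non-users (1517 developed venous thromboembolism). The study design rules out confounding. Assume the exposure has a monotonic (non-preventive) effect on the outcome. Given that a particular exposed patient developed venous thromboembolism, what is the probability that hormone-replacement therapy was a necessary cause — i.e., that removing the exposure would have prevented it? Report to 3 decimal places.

p₁ = P(outcome | exposed) = 1154/2254 = 0.51198
p₀ = P(outcome | unexposed) = 1517/4333 = 0.3501
Under exogeneity and monotonicity, PN = (p₁ − p₀) / p₁.
PN = (0.51198 − 0.3501) / 0.51198 = 0.16187 / 0.51198 ≈ 0.3162

PN ≈ 0.316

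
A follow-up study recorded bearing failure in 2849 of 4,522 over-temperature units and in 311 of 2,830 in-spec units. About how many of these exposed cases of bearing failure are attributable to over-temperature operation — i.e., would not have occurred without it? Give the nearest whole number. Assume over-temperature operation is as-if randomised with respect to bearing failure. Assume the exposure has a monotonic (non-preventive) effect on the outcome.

p₁ = P(outcome | exposed) = 2849/4522 = 0.63003
p₀ = P(outcome | unexposed) = 311/2830 = 0.10989
PN = (p₁ − p₀)/p₁ = (0.63003 − 0.10989) / 0.63003 ≈ 0.82557.
Attributable cases ≈ PN × (exposed cases) = 0.82557 × 2849 ≈ 2352.06.

about 2352 cases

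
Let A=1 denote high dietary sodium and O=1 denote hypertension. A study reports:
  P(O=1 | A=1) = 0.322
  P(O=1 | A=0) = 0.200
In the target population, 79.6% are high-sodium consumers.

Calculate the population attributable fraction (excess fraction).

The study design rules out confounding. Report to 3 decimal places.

PAF ≈ 0.327

Let p₁ = 0.322, p₀ = 0.2.
Overall risk P(Y=1) = π·p₁ + (1−π)·p₀ = 0.796×0.322 + 0.204×0.2 = 0.29711.
Under exogeneity, PAF = [P(Y=1) − p₀] / P(Y=1).
PAF = (0.29711 − 0.2) / 0.29711 ≈ 0.3269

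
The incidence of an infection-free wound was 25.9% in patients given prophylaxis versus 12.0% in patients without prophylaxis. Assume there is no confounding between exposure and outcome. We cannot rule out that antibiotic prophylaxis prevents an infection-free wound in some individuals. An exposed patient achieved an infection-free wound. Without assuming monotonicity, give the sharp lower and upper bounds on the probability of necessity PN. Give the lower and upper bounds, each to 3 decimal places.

0.537 ≤ PN ≤ 1.000

p₁ = 0.259, p₀ = 0.12.
Under exogeneity alone the bounds on PN are max{0,(p₁−p₀)/p₁} ≤ PN ≤ min{1,(1−p₀)/p₁}.
  lower = (p₁ − p₀)/p₁ = 0.139 / 0.259 ≈ 0.5367
  upper = min{1, (1 − p₀)/p₁} = 0.88 / 0.259 ≈ 3.3977 → capped at 1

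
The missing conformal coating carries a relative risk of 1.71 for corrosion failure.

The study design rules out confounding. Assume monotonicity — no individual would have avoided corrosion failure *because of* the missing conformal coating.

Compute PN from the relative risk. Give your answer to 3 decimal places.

PN ≈ 0.415

Under exogeneity and monotonicity, PN = (RR − 1) / RR = 1 − 1/RR.
PN = (1.71 − 1) / 1.71 = 0.71 / 1.71 ≈ 0.4152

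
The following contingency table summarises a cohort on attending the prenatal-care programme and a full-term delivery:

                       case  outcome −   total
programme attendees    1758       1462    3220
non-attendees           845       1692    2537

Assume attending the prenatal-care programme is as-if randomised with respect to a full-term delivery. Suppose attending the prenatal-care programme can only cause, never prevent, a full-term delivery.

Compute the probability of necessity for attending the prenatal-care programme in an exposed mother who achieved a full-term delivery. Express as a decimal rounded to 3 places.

PN ≈ 0.390

p₁ = P(outcome | exposed) = 1758/3220 = 0.54596
p₀ = P(outcome | unexposed) = 845/2537 = 0.33307
Under exogeneity and monotonicity, PN = (p₁ − p₀)/p₁.
PN = (0.54596 − 0.33307) / 0.54596 ≈ 0.3899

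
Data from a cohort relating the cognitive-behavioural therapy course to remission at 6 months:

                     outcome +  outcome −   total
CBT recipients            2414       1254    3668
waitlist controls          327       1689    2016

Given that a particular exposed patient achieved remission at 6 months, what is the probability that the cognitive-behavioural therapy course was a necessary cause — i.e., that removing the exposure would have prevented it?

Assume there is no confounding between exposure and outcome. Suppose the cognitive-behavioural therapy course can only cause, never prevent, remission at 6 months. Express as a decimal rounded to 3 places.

p₁ = P(outcome | exposed) = 2414/3668 = 0.65812
p₀ = P(outcome | unexposed) = 327/2016 = 0.1622
Under exogeneity and monotonicity, PN = (p₁ − p₀) / p₁.
PN = (0.65812 − 0.1622) / 0.65812 = 0.49592 / 0.65812 ≈ 0.7535

PN ≈ 0.754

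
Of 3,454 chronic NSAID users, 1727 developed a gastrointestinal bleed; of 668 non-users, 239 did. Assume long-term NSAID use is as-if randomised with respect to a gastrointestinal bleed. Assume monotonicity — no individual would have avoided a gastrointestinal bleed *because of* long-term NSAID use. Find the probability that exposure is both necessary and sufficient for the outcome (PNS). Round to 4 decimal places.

PNS ≈ 0.1422

p₁ = P(outcome | exposed) = 1727/3454 = 0.5
p₀ = P(outcome | unexposed) = 239/668 = 0.35778
Under exogeneity and monotonicity, PNS = p₁ − p₀.
PNS = 0.5 − 0.35778 = 0.14222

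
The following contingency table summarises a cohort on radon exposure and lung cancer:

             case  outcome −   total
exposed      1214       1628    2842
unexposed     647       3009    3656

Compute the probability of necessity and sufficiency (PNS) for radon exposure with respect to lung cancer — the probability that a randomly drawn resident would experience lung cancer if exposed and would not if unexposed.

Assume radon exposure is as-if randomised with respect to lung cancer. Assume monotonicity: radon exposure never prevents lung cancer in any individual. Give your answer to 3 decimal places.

p₁ = P(outcome | exposed) = 1214/2842 = 0.42716
p₀ = P(outcome | unexposed) = 647/3656 = 0.17697
Under exogeneity and monotonicity, PNS = p₁ − p₀.
PNS = 0.42716 − 0.17697 = 0.25019

PNS ≈ 0.250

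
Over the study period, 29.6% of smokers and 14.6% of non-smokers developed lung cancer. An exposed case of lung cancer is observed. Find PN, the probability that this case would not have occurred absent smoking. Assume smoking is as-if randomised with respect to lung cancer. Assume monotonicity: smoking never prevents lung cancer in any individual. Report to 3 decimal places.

PN ≈ 0.507

p₁ = 0.296, p₀ = 0.146.
Under exogeneity and monotonicity, PN = (p₁ − p₀) / p₁.
PN = (0.296 − 0.146) / 0.296 = 0.15 / 0.296 ≈ 0.5068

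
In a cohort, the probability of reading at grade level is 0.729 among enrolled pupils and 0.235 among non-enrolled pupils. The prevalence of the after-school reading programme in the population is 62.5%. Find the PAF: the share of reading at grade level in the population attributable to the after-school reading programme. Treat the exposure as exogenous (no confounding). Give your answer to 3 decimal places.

PAF ≈ 0.568

Let p₁ = 0.729, p₀ = 0.235.
Overall risk P(Y=1) = π·p₁ + (1−π)·p₀ = 0.625×0.729 + 0.375×0.235 = 0.54375.
Under exogeneity, PAF = [P(Y=1) − p₀] / P(Y=1).
PAF = (0.54375 − 0.235) / 0.54375 ≈ 0.5678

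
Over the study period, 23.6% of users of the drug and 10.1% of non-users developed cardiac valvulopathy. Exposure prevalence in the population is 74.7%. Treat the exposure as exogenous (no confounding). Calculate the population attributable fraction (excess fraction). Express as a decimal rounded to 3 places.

p₁ = 0.236, p₀ = 0.101.
Overall risk P(Y=1) = π·p₁ + (1−π)·p₀ = 0.747×0.236 + 0.253×0.101 = 0.20184.
Under exogeneity, PAF = [P(Y=1) − p₀] / P(Y=1).
PAF = (0.20184 − 0.101) / 0.20184 ≈ 0.4996

PAF ≈ 0.500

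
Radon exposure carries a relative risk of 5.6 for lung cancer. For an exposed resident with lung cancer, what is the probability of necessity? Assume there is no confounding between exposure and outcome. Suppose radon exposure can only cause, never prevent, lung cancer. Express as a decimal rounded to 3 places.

PN ≈ 0.821

Under exogeneity and monotonicity, PN = (RR − 1) / RR = 1 − 1/RR.
PN = (5.6 − 1) / 5.6 = 4.6 / 5.6 ≈ 0.8214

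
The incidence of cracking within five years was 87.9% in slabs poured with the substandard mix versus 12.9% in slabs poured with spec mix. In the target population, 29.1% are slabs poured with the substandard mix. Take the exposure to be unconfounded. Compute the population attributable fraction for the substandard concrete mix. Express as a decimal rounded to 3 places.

PAF ≈ 0.629

p₁ = 0.879, p₀ = 0.129.
Overall risk P(Y=1) = π·p₁ + (1−π)·p₀ = 0.291×0.879 + 0.709×0.129 = 0.34725.
Under exogeneity, PAF = [P(Y=1) − p₀] / P(Y=1).
PAF = (0.34725 − 0.129) / 0.34725 ≈ 0.6285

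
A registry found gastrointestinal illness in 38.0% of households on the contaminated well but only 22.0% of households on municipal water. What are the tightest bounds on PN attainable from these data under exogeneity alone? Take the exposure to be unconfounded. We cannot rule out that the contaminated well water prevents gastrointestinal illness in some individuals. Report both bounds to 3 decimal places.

0.421 ≤ PN ≤ 1.000

p₁ = 0.38, p₀ = 0.22.
Under exogeneity alone the bounds on PN are max{0,(p₁−p₀)/p₁} ≤ PN ≤ min{1,(1−p₀)/p₁}.
  lower = (p₁ − p₀)/p₁ = 0.16 / 0.38 ≈ 0.4211
  upper = min{1, (1 − p₀)/p₁} = 0.78 / 0.38 ≈ 2.0526 → capped at 1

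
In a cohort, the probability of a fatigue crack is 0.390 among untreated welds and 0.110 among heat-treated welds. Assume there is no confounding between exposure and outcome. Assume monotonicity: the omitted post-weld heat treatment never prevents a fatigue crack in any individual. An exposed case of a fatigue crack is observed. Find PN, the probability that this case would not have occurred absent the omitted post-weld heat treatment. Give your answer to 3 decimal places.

PN ≈ 0.718

Let p₁ = 0.39, p₀ = 0.11.
Under exogeneity and monotonicity, PN = (p₁ − p₀) / p₁.
PN = (0.39 − 0.11) / 0.39 = 0.28 / 0.39 ≈ 0.7179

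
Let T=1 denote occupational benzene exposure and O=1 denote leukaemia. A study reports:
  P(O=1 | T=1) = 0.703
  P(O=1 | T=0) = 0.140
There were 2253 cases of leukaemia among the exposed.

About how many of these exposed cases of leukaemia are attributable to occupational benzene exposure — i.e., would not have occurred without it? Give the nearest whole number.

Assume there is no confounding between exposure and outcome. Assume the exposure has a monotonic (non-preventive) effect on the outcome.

Let p₁ = 0.703, p₀ = 0.14.
PN = (p₁ − p₀)/p₁ = (0.703 − 0.14) / 0.703 ≈ 0.80085.
Attributable cases ≈ PN × (exposed cases) = 0.80085 × 2253 ≈ 1804.32.

about 1804 cases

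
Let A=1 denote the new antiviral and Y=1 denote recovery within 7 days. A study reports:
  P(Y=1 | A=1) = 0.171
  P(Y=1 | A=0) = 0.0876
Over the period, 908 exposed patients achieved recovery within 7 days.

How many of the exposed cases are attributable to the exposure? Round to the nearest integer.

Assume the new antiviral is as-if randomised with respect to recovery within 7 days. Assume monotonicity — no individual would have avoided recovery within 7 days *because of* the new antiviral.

about 443 cases

Let p₁ = 0.171, p₀ = 0.0876.
PN = (p₁ − p₀)/p₁ = (0.171 − 0.0876) / 0.171 ≈ 0.48772.
Attributable cases ≈ PN × (exposed cases) = 0.48772 × 908 ≈ 442.85.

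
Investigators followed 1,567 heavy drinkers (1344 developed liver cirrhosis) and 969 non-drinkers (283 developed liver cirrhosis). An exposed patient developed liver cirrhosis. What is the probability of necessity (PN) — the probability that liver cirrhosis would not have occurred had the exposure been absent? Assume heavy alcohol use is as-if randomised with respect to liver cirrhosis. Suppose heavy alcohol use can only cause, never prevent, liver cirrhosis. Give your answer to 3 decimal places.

PN ≈ 0.659

p₁ = P(outcome | exposed) = 1344/1567 = 0.85769
p₀ = P(outcome | unexposed) = 283/969 = 0.29205
Under exogeneity and monotonicity, PN = (p₁ − p₀) / p₁.
PN = (0.85769 − 0.29205) / 0.85769 = 0.56564 / 0.85769 ≈ 0.6595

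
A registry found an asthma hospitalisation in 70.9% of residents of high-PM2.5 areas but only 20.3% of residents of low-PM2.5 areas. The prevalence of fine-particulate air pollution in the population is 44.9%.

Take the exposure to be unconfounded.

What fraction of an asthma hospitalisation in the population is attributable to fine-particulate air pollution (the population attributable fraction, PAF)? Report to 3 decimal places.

PAF ≈ 0.528

p₁ = 0.709, p₀ = 0.203.
Overall risk P(Y=1) = π·p₁ + (1−π)·p₀ = 0.449×0.709 + 0.551×0.203 = 0.43019.
Under exogeneity, PAF = [P(Y=1) − p₀] / P(Y=1).
PAF = (0.43019 − 0.203) / 0.43019 ≈ 0.5281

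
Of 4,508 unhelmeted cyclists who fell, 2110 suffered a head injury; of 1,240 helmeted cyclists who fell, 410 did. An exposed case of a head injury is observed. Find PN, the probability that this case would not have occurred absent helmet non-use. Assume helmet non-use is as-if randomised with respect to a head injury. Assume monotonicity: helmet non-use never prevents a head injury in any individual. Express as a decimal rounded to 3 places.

p₁ = P(outcome | exposed) = 2110/4508 = 0.46806
p₀ = P(outcome | unexposed) = 410/1240 = 0.33065
Under exogeneity and monotonicity, PN = (p₁ − p₀) / p₁.
PN = (0.46806 − 0.33065) / 0.46806 = 0.13741 / 0.46806 ≈ 0.2936

PN ≈ 0.294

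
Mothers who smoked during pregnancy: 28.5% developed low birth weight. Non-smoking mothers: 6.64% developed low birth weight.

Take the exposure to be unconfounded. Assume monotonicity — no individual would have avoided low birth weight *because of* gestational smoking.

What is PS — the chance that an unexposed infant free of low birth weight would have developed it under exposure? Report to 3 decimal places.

PS ≈ 0.234

p₁ = 0.285, p₀ = 0.0664.
Under exogeneity and monotonicity, PS = (p₁ − p₀) / (1 − p₀).
PS = (0.285 − 0.0664) / (1 − 0.0664) = 0.2186 / 0.9336 ≈ 0.2341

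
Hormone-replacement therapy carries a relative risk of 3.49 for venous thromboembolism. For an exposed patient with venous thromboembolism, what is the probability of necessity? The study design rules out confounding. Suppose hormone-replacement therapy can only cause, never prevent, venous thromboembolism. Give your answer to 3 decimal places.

PN ≈ 0.713

Under exogeneity and monotonicity, PN = (RR − 1) / RR = 1 − 1/RR.
PN = (3.49 − 1) / 3.49 = 2.49 / 3.49 ≈ 0.7135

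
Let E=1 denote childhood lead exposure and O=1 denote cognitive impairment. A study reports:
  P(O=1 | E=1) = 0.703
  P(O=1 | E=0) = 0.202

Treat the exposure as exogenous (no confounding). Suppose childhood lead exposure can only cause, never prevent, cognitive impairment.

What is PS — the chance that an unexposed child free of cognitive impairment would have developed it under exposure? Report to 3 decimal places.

Let p₁ = 0.703, p₀ = 0.202.
Under exogeneity and monotonicity, PS = (p₁ − p₀) / (1 − p₀).
PS = (0.703 − 0.202) / (1 − 0.202) = 0.501 / 0.798 ≈ 0.6278

PS ≈ 0.628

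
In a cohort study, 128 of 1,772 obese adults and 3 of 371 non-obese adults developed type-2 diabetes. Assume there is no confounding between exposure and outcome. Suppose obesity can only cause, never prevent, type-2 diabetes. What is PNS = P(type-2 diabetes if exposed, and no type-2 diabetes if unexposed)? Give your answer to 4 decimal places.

PNS ≈ 0.0641

p₁ = P(outcome | exposed) = 128/1772 = 0.072235
p₀ = P(outcome | unexposed) = 3/371 = 0.0080863
Under exogeneity and monotonicity, PNS = p₁ − p₀.
PNS = 0.072235 − 0.0080863 = 0.064149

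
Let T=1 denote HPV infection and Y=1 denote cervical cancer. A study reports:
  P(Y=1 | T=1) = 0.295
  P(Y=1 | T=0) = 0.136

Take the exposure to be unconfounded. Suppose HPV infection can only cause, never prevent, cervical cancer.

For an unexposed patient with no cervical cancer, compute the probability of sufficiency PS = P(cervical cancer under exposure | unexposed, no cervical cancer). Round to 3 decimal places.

Let p₁ = 0.295, p₀ = 0.136.
Under exogeneity and monotonicity, PS = (p₁ − p₀) / (1 − p₀).
PS = (0.295 − 0.136) / (1 − 0.136) = 0.159 / 0.864 ≈ 0.1840

PS ≈ 0.184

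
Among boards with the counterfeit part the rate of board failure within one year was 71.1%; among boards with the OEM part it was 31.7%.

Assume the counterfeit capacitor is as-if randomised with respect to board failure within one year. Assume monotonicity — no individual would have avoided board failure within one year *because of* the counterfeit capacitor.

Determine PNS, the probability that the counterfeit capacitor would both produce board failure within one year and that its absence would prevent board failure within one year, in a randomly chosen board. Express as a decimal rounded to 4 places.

p₁ = 0.711, p₀ = 0.317.
Under exogeneity and monotonicity, PNS = p₁ − p₀.
PNS = 0.711 − 0.317 = 0.394

PNS ≈ 0.3940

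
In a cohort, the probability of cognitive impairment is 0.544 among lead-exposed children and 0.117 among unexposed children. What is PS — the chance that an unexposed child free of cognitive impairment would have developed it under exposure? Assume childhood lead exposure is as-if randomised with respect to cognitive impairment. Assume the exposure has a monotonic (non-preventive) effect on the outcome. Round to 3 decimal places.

Let p₁ = 0.544, p₀ = 0.117.
Under exogeneity and monotonicity, PS = (p₁ − p₀) / (1 − p₀).
PS = (0.544 − 0.117) / (1 − 0.117) = 0.427 / 0.883 ≈ 0.4836

PS ≈ 0.484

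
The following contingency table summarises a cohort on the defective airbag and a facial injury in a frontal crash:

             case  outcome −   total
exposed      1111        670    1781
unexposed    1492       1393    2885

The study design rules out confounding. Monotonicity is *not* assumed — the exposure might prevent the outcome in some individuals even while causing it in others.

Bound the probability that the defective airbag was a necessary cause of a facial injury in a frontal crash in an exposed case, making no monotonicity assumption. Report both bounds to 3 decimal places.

p₁ = P(outcome | exposed) = 1111/1781 = 0.62381
p₀ = P(outcome | unexposed) = 1492/2885 = 0.51716
Under exogeneity alone the bounds on PN are max{0,(p₁−p₀)/p₁} ≤ PN ≤ min{1,(1−p₀)/p₁}.
  lower = (p₁ − p₀)/p₁ = 0.10665 / 0.62381 ≈ 0.1710
  upper = min{1, (1 − p₀)/p₁} = 0.48284 / 0.62381 ≈ 0.7740

0.171 ≤ PN ≤ 0.774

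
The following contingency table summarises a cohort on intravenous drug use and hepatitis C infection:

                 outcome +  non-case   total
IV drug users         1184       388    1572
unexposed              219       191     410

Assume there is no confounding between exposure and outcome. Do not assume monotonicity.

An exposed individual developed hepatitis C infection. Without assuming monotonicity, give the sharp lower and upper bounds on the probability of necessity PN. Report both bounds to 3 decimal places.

0.291 ≤ PN ≤ 0.619

p₁ = P(outcome | exposed) = 1184/1572 = 0.75318
p₀ = P(outcome | unexposed) = 219/410 = 0.53415
Under exogeneity alone the bounds on PN are max{0,(p₁−p₀)/p₁} ≤ PN ≤ min{1,(1−p₀)/p₁}.
  lower = (p₁ − p₀)/p₁ = 0.21903 / 0.75318 ≈ 0.2908
  upper = min{1, (1 − p₀)/p₁} = 0.46585 / 0.75318 ≈ 0.6185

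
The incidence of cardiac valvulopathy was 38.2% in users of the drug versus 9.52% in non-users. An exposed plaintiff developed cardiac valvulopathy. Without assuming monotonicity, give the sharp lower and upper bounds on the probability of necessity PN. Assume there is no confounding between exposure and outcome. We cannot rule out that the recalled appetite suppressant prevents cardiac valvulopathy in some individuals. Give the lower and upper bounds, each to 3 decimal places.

p₁ = 0.382, p₀ = 0.0952.
Under exogeneity alone the bounds on PN are max{0,(p₁−p₀)/p₁} ≤ PN ≤ min{1,(1−p₀)/p₁}.
  lower = (p₁ − p₀)/p₁ = 0.2868 / 0.382 ≈ 0.7508
  upper = min{1, (1 − p₀)/p₁} = 0.9048 / 0.382 ≈ 2.3686 → capped at 1

0.751 ≤ PN ≤ 1.000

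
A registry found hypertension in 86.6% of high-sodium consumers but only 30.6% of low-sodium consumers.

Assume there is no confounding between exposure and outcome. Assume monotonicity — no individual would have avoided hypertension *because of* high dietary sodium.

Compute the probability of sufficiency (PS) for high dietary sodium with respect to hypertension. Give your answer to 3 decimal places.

PS ≈ 0.807

p₁ = 0.866, p₀ = 0.306.
Under exogeneity and monotonicity, PS = (p₁ − p₀) / (1 − p₀).
PS = (0.866 − 0.306) / (1 − 0.306) = 0.56 / 0.694 ≈ 0.8069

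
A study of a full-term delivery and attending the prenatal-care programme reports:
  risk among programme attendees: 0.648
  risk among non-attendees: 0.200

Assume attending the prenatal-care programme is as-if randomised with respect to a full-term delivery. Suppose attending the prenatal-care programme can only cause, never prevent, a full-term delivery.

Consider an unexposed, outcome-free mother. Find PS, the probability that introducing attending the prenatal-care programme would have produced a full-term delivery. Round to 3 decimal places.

Let p₁ = 0.648, p₀ = 0.2.
Under exogeneity and monotonicity, PS = (p₁ − p₀) / (1 − p₀).
PS = (0.648 − 0.2) / (1 − 0.2) = 0.448 / 0.8 ≈ 0.5600

PS ≈ 0.560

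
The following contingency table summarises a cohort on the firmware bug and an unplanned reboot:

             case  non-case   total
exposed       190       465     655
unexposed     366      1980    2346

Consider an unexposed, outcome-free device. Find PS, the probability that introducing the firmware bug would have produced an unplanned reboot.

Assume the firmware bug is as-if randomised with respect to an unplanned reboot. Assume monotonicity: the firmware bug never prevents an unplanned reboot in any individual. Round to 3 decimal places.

p₁ = P(outcome | exposed) = 190/655 = 0.29008
p₀ = P(outcome | unexposed) = 366/2346 = 0.15601
Under exogeneity and monotonicity, PS = (p₁ − p₀) / (1 − p₀).
PS = (0.29008 − 0.15601) / (1 − 0.15601) = 0.13407 / 0.84399 ≈ 0.1588

PS ≈ 0.159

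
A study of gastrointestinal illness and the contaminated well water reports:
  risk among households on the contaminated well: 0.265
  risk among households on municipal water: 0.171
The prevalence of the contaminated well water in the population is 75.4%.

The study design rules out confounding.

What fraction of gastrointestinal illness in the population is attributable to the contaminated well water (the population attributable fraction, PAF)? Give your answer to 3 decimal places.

PAF ≈ 0.293

Let p₁ = 0.265, p₀ = 0.171.
Overall risk P(Y=1) = π·p₁ + (1−π)·p₀ = 0.754×0.265 + 0.246×0.171 = 0.24188.
Under exogeneity, PAF = [P(Y=1) − p₀] / P(Y=1).
PAF = (0.24188 − 0.171) / 0.24188 ≈ 0.2930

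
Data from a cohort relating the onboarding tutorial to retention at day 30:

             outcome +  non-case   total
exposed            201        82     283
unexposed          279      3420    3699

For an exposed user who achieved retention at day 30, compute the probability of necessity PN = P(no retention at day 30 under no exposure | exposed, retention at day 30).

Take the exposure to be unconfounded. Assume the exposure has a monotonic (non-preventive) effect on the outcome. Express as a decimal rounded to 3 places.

p₁ = P(outcome | exposed) = 201/283 = 0.71025
p₀ = P(outcome | unexposed) = 279/3699 = 0.075426
Under exogeneity and monotonicity, PN = (p₁ − p₀)/p₁.
PN = (0.71025 − 0.075426) / 0.71025 ≈ 0.8938

PN ≈ 0.894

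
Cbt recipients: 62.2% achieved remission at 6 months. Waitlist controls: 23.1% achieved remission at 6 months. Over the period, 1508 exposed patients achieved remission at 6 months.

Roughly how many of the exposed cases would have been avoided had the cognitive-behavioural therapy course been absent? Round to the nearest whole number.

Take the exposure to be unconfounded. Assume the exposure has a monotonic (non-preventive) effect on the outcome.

about 948 cases

p₁ = 0.622, p₀ = 0.231.
PN = (p₁ − p₀)/p₁ = (0.622 − 0.231) / 0.622 ≈ 0.62862.
Attributable cases ≈ PN × (exposed cases) = 0.62862 × 1508 ≈ 947.95.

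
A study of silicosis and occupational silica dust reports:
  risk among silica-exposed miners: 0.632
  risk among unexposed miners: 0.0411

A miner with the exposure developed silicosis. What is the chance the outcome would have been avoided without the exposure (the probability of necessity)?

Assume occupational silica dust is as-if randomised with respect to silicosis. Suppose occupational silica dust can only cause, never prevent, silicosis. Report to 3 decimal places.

PN ≈ 0.935

Let p₁ = 0.632, p₀ = 0.0411.
Under exogeneity and monotonicity, PN = (p₁ − p₀) / p₁.
PN = (0.632 − 0.0411) / 0.632 = 0.5909 / 0.632 ≈ 0.9350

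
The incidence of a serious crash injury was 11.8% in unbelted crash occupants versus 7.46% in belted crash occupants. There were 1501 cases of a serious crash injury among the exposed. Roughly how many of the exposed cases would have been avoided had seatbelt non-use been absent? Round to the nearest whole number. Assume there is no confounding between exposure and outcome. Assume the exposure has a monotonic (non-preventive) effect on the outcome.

p₁ = 0.118, p₀ = 0.0746.
PN = (p₁ − p₀)/p₁ = (0.118 − 0.0746) / 0.118 ≈ 0.36780.
Attributable cases ≈ PN × (exposed cases) = 0.36780 × 1501 ≈ 552.06.

about 552 cases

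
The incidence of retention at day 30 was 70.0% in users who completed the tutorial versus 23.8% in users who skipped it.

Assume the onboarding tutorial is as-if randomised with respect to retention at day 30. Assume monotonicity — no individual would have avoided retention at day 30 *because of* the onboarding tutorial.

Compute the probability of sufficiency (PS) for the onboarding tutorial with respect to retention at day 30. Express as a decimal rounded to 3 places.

p₁ = 0.7, p₀ = 0.238.
Under exogeneity and monotonicity, PS = (p₁ − p₀) / (1 − p₀).
PS = (0.7 − 0.238) / (1 − 0.238) = 0.462 / 0.762 ≈ 0.6063

PS ≈ 0.606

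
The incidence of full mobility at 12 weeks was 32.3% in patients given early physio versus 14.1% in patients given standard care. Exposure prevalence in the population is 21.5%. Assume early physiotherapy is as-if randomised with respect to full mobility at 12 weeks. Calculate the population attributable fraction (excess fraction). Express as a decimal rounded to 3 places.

p₁ = 0.323, p₀ = 0.141.
Overall risk P(Y=1) = π·p₁ + (1−π)·p₀ = 0.215×0.323 + 0.785×0.141 = 0.18013.
Under exogeneity, PAF = [P(Y=1) − p₀] / P(Y=1).
PAF = (0.18013 − 0.141) / 0.18013 ≈ 0.2172

PAF ≈ 0.217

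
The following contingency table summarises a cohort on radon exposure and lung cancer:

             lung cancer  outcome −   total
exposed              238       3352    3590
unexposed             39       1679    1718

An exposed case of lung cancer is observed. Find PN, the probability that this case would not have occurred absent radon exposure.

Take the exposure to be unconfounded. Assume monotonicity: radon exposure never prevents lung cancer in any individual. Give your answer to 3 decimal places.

PN ≈ 0.658

p₁ = P(outcome | exposed) = 238/3590 = 0.066295
p₀ = P(outcome | unexposed) = 39/1718 = 0.022701
Under exogeneity and monotonicity, PN = (p₁ − p₀) / p₁.
PN = (0.066295 − 0.022701) / 0.066295 = 0.043594 / 0.066295 ≈ 0.6576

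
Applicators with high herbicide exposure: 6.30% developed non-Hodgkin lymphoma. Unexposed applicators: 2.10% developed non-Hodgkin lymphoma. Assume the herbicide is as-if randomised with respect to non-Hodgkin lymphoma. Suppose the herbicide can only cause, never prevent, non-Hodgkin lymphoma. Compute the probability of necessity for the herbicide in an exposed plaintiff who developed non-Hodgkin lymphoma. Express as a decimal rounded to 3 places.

p₁ = 0.063, p₀ = 0.021.
Under exogeneity and monotonicity, PN = (p₁ − p₀) / p₁.
PN = (0.063 − 0.021) / 0.063 = 0.042 / 0.063 ≈ 0.6667

PN ≈ 0.667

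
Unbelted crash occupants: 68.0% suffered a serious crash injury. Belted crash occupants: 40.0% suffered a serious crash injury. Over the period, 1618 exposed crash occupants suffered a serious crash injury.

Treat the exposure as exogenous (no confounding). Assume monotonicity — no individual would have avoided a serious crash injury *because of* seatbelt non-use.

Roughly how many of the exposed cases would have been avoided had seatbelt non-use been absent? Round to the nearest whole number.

about 666 cases

p₁ = 0.68, p₀ = 0.4.
PN = (p₁ − p₀)/p₁ = (0.68 − 0.4) / 0.68 ≈ 0.41176.
Attributable cases ≈ PN × (exposed cases) = 0.41176 × 1618 ≈ 666.24.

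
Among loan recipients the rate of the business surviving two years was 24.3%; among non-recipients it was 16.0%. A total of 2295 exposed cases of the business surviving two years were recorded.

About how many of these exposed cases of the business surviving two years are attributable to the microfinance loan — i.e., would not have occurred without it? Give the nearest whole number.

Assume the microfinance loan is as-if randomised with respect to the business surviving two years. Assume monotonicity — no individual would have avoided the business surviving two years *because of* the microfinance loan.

p₁ = 0.243, p₀ = 0.16.
PN = (p₁ − p₀)/p₁ = (0.243 − 0.16) / 0.243 ≈ 0.34156.
Attributable cases ≈ PN × (exposed cases) = 0.34156 × 2295 ≈ 783.89.

about 784 cases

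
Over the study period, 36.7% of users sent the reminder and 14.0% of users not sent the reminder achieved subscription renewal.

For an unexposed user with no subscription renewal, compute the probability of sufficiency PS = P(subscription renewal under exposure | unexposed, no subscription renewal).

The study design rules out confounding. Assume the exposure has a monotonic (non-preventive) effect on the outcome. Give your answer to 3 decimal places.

p₁ = 0.367, p₀ = 0.14.
Under exogeneity and monotonicity, PS = (p₁ − p₀) / (1 − p₀).
PS = (0.367 − 0.14) / (1 − 0.14) = 0.227 / 0.86 ≈ 0.2640

PS ≈ 0.264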